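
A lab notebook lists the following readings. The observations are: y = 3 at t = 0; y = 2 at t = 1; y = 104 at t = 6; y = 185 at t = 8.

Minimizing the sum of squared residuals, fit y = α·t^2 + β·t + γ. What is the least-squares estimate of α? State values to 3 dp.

Setting ∂/∂α … = 0 gives: 5393·α + 729·β + 101·γ = 15586;  729·α + 101·β + 15·γ = 2106;  101·α + 15·β + 4·γ = 294.
(Σt^2·t^2 = 5393, Σt^2·t = 729, Σt^2 = 101, Σt·t = 101, Σt = 15, Σ1 = 4, Σt^2·y = 15586, Σt·y = 2106, Σy = 294.)
Row-reducing yields α = 6898/2269, β = -3108/2269, γ = 4252/2269.

α = 3.040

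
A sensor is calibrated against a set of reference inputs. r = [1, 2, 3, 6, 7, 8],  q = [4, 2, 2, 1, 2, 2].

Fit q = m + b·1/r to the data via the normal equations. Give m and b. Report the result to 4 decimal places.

From the data, Σ1 = 6, Σ1/r = 127/56, Σ1/r·1/r = 40217/28224.
And Σq = 13, Σ1/r·q = 535/84.
So XᵀX·[m, b]ᵀ = Xᵀq: [[6, 127/56]; [127/56, 40217/28224]]·[m, b]ᵀ = [13, 535/84]ᵀ.
Eliminating b: (40217/28224)·(row 1) − (127/56)·(row 2) gives (32047/9408)·m = (40217/28224)·13 − (127/56)·(535/84) = 115151/28224, so m = 115151/96141.
Then b = ((535/84) − (127/56)·(115151/96141))/(40217/28224) = 82152/32047.

m = 1.1977, b = 2.5635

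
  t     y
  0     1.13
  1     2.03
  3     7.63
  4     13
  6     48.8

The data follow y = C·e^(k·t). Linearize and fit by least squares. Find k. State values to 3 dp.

k = 0.628

Let Y = ln y. Fitting Y = k·t + ln C by least squares:
Sums: Σt = 14.0000, Σ(t)² = 62.0000, Σln y = 9.3150, Σt·ln y = 40.3905.
Normal system: [[62.0000, 14.0000]; [14.0000, 5]]·[k, ln C]ᵀ = [40.3905, 9.3150]ᵀ.
Solving (det = 114.0000): k = 0.62756, ln C = 0.10583.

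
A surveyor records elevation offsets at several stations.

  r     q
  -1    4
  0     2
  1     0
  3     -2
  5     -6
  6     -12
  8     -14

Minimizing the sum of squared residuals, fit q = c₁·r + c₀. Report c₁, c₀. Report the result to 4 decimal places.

Sums needed: Σr·r = 136, Σr = 22, Σ1 = 7.
For Mᵀq: Σr·q = -224, Σq = -28.
Normal equations: [[136, 22]; [22, 7]]·[c₁, c₀]ᵀ = [-224, -28]ᵀ.
Δ = 136·7 − 22² = 468.
c₁ = ((-224)·7 − 22·(-28))/468 = -238/117; c₀ = (136·(-28) − 22·(-224))/468 = 280/117.

c₁ = -2.0342, c₀ = 2.3932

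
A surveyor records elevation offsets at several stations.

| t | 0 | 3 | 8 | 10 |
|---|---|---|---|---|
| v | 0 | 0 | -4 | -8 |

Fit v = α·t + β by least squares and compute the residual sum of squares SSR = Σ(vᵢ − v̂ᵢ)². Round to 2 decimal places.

SSR = 5.74

XᵀX·[α, β]ᵀ = Xᵀv reads: 173·α + 21·β = -112;  21·α + 4·β = -12.
(Σt·t = 173, Σt = 21, Σ1 = 4, Σt·v = -112, Σv = -12.)
det = 173·4 − 21² = 251.
α = ((-112)·4 − 21·(-12))/251 = -196/251; β = (173·(-12) − 21·(-112))/251 = 276/251.
Residuals: -276/251, 312/251, 288/251, -324/251; SSR = 1440/251.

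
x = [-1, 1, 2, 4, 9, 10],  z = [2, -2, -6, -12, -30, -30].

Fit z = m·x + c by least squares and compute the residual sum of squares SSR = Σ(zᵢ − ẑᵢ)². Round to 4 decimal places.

SSR = 7.9191

Forming MᵀM = [[203, 25]; [25, 6]] and Mᵀz = [-634, -78]ᵀ gives MᵀM·[m, c]ᵀ = Mᵀz.
det = 203·6 − 25² = 593.
m = ((-634)·6 − 25·(-78))/593 = -1854/593; c = (203·(-78) − 25·(-634))/593 = 16/593.
Residuals: -684/593, 652/593, 134/593, 284/593, -1120/593, 734/593; SSR = 4696/593.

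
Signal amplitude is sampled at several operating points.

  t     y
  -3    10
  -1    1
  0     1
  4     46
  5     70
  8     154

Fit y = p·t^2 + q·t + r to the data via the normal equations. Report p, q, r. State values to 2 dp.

Normal-equation sums: Σt^2·t^2 = 5059, Σt^2·t = 673, Σt^2 = 115, Σt·t = 115, Σt = 13, Σ1 = 6.
For Mᵀy: Σt^2·y = 12433, Σt·y = 1735, Σy = 282.
So MᵀM·[p, q, r]ᵀ = Mᵀy: [[5059, 673, 115]; [673, 115, 13]; [115, 13, 6]]·[p, q, r]ᵀ = [12433, 1735, 282]ᵀ.
Solving the 3×3 system (Gaussian elimination) gives p = 33469/17065, q = 57533/17065, r = 35911/17065.

p = 1.96, q = 3.37, r = 2.10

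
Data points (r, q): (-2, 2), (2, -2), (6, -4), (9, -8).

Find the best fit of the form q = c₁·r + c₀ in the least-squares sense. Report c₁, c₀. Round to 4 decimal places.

Entries of XᵀX: Σr·r = 125, Σr = 15, Σ1 = 4.
Right-hand side: Σr·q = -104, Σq = -12.
XᵀX·[c₁, c₀]ᵀ = Xᵀq becomes [[125, 15]; [15, 4]]·[c₁, c₀]ᵀ = [-104, -12]ᵀ.
det = 125·4 − 15² = 275.
c₁ = ((-104)·4 − 15·(-12))/275 = -236/275; c₀ = (125·(-12) − 15·(-104))/275 = 12/55.

c₁ = -0.8582, c₀ = 0.2182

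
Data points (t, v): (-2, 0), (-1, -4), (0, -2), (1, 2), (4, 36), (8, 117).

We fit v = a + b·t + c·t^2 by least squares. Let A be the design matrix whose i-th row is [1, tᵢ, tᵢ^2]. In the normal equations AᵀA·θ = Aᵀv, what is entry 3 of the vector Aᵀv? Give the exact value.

Entry 3 ↔ basis t^2, so (Aᵀv)_{3} = Σᵢ (t^2)·vᵢ = (4)·(0) + (1)·(-4) + (0)·(-2) + (1)·(2) + (16)·(36) + (64)·(117) = 8062.

8062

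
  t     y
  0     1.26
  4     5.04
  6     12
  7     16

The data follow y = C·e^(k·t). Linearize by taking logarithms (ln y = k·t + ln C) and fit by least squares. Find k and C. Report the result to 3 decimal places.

Taking logs, ln y = k·t + ln C, so regress ln y on t.
Over the data: Σt = 17.0000, Σ(t)² = 101.0000, Σln y = 7.1060, Σt·ln y = 40.7872.
Normal system: [[101.0000, 17.0000]; [17.0000, 4]]·[k, ln C]ᵀ = [40.7872, 7.1060]ᵀ.
Solving (det = 115.0000): k = 0.36823, ln C = 0.21152, so C = exp(0.21152) = 1.23556.

k = 0.368, C = 1.236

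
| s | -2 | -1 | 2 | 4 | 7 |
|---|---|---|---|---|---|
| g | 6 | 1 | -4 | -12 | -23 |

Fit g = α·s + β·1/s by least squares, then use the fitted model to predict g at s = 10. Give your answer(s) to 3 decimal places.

ĝ = -32.586

The normal system XᵀX·[α, β]ᵀ = Xᵀg is [[74, 5]; [5, 1241/784]]·[α, β]ᵀ = [-230, -86/7]ᵀ.
Eliminating β: (1241/784)·(row 1) − 5·(row 2) gives (36117/392)·α = (1241/784)·(-230) − 5·(-86/7) = -118635/392, so α = -39545/12039.
Then β = ((-86/7) − 5·(-39545/12039))/(1241/784) = 31472/12039.
At s = 10: ĝ = (-39545/12039)·(10) + (31472/12039)·(1/10) = -653838/20065.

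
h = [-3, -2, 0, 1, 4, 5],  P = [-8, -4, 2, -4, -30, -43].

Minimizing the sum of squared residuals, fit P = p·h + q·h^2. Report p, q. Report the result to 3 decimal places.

Forming AᵀA = [[55, 155]; [155, 979]] and AᵀP = [-307, -1647]ᵀ gives AᵀA·[p, q]ᵀ = AᵀP.
Determinant 55·979 − 155² = 29820.
p = ((-307)·979 − 155·(-1647))/29820 = -11317/7455; q = (55·(-1647) − 155·(-307))/29820 = -2150/1491.

p = -1.518, q = -1.442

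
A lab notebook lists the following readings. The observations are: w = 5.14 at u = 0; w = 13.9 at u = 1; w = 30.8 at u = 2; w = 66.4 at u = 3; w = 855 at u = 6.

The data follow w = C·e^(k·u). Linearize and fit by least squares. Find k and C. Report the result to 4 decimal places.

k = 0.8414, C = 5.5256

Linearized form: ln w = k·u + ln C. From the 5 transformed points,
Σu = 12.0000, Σ(u)² = 50.0000, Σln w = 18.6433, Σu·ln w = 62.5806.
Normal system: [[50.0000, 12.0000]; [12.0000, 5]]·[k, ln C]ᵀ = [62.5806, 18.6433]ᵀ.
Solving (det = 106.0000): k = 0.84136, ln C = 1.70939, so C = exp(1.70939) = 5.52559.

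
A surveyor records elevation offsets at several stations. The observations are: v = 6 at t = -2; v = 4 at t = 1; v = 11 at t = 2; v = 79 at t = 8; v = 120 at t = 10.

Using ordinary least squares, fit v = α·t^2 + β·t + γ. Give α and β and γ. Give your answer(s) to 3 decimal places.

α = 1.071, β = 0.932, γ = 3.414

The normal system MᵀM·[α, β, γ]ᵀ = Mᵀv is [[14129, 1513, 173]; [1513, 173, 19]; [173, 19, 5]]·[α, β, γ]ᵀ = [17128, 1846, 220]ᵀ.
Row-reducing yields α = 39607/36993, β = 11492/12331, γ = 126281/36993.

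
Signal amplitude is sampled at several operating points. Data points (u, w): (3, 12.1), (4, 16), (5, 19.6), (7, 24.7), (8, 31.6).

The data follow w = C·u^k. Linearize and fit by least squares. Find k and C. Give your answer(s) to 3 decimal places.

k = 0.922, C = 4.406

Let Y = ln w. Fitting Y = k·ln u + ln C by least squares:
Σln u = 8.1197, Σ(ln u)² = 13.8297, Σln w = 14.9013, Σln u·ln w = 24.7924.
Equations: 13.8297·k + 8.1197·ln C = 24.7924;  8.1197·k + 5·ln C = 14.9013.
Solving (det = 3.2190): k = 0.92207, ln C = 1.48287, so C = exp(1.48287) = 4.40558.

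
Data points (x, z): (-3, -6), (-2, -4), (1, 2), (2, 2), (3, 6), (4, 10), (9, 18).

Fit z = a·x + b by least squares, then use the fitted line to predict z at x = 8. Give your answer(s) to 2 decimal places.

ẑ = 16.25

The normal equations are: 124·a + 14·b = 252;  14·a + 7·b = 28.
Δ = 124·7 − 14² = 672.
a = (252·7 − 14·28)/672 = 49/24; b = (124·28 − 14·252)/672 = -1/12.
At x = 8: ẑ = (49/24)·(8) + (-1/12)·(1) = 65/4.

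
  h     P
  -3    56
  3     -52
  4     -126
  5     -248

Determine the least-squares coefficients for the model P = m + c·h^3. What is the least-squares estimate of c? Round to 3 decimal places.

c = -2.000

From the data, Σ1 = 4, Σh^3 = 189, Σh^3·h^3 = 21179.
Right-hand side: ΣP = -370, Σh^3·P = -41980.
det = 4·21179 − 189² = 48995.
m = ((-370)·21179 − 189·(-41980))/48995 = 2; c = (4·(-41980) − 189·(-370))/48995 = -2.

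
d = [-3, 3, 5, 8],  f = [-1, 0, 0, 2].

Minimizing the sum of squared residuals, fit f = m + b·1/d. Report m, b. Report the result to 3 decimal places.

Setting ∂/∂m … = 0 gives: 4·m + (13/40)·b = 1;  (13/40)·m + (4001/14400)·b = 7/12.
(Σ1 = 4, Σ1/d = 13/40, Σ1/d·1/d = 4001/14400, Σf = 1, Σ1/d·f = 7/12.)
det = 4·(4001/14400) − (13/40)² = 14483/14400.
m = (1·(4001/14400) − (13/40)·(7/12))/(14483/14400) = 1271/14483; b = (4·(7/12) − (13/40)·1)/(14483/14400) = 28920/14483.

m = 0.088, b = 1.997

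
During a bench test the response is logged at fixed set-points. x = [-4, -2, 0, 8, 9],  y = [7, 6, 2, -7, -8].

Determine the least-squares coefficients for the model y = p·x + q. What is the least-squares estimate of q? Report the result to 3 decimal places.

q = 2.625

Sums needed: Σx·x = 165, Σx = 11, Σ1 = 5.
For Mᵀy: Σx·y = -168, Σy = 0.
MᵀM·[p, q]ᵀ = Mᵀy becomes [[165, 11]; [11, 5]]·[p, q]ᵀ = [-168, 0]ᵀ.
Eliminating q: 5·(row 1) − 11·(row 2) gives 704·p = 5·(-168) − 11·0 = -840, so p = -105/88.
Then q = (0 − 11·(-105/88))/5 = 21/8.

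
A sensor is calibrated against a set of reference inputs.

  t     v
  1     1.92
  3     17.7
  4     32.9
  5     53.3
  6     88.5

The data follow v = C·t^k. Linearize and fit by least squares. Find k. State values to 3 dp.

k = 2.105

Linearized form: ln v = k·ln t + ln C. From the 5 transformed points,
Sums: Σln t = 5.8861, Σ(ln t)² = 8.9295, Σln v = 15.4783, Σln t·ln v = 22.4314.
Normal system: [[8.9295, 5.8861]; [5.8861, 5]]·[k, ln C]ᵀ = [22.4314, 15.4783]ᵀ.
Δ = 8.9295·5 − (5.8861)² = 10.0010; k = (22.4314·5 − 5.8861·15.4783)/10.0010 = 2.10479, ln C = (8.9295·15.4783 − 5.8861·22.4314)/10.0010 = 0.61786.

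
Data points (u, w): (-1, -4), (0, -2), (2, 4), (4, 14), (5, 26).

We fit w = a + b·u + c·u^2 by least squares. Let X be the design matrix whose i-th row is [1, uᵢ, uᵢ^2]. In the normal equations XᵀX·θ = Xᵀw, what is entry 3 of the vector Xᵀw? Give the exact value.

886

Entry 3 ↔ basis u^2, so (Xᵀw)_{3} = Σᵢ (u^2)·wᵢ = (1)·(-4) + (0)·(-2) + (4)·(4) + (16)·(14) + (25)·(26) = 886.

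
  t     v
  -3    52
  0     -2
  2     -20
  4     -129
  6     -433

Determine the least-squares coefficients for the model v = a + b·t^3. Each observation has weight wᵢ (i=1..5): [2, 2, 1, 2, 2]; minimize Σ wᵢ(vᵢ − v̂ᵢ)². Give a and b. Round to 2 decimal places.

a = -2.11, b = -1.99

Compute the Gram sums: Σwᵢ·1 = 9, Σwᵢ·t^3 = 514, Σwᵢ·t^3·t^3 = 103026.
Right-hand side: Σwᵢ·v = -1044, Σwᵢ·t^3·v = -206536.
det = 9·103026 − 514² = 663038.
a = ((-1044)·103026 − 514·(-206536))/663038 = -699820/331519; b = (9·(-206536) − 514·(-1044))/663038 = -661104/331519.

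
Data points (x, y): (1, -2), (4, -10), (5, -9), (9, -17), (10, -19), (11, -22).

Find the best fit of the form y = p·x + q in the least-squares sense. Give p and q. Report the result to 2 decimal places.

p = -1.88, q = -0.64

Forming MᵀM = [[344, 40]; [40, 6]] and Mᵀy = [-672, -79]ᵀ gives MᵀM·[p, q]ᵀ = Mᵀy.
det = 344·6 − 40² = 464.
p = ((-672)·6 − 40·(-79))/464 = -109/58; q = (344·(-79) − 40·(-672))/464 = -37/58.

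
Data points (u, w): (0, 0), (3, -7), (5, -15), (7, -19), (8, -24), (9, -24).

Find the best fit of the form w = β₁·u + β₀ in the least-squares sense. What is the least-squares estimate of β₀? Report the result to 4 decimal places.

From the data, Σu·u = 228, Σu = 32, Σ1 = 6.
For Mᵀw: Σu·w = -637, Σw = -89.
MᵀM·[β₁, β₀]ᵀ = Mᵀw becomes [[228, 32]; [32, 6]]·[β₁, β₀]ᵀ = [-637, -89]ᵀ.
Determinant 228·6 − 32² = 344.
β₁ = ((-637)·6 − 32·(-89))/344 = -487/172; β₀ = (228·(-89) − 32·(-637))/344 = 23/86.

β₀ = 0.2674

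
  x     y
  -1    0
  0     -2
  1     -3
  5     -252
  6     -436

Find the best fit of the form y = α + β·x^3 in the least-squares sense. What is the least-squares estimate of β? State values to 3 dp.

β = -2.009

AᵀA·[α, β]ᵀ = Aᵀy reads: 5·α + 341·β = -693;  341·α + 62283·β = -125679.
Determinant 5·62283 − 341² = 195134.
α = ((-693)·62283 − 341·(-125679))/195134 = -152790/97567; β = (5·(-125679) − 341·(-693))/195134 = -196041/97567.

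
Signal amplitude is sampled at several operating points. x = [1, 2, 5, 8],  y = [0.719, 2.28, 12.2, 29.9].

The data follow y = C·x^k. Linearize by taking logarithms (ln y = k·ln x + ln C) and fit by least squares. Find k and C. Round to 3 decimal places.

Linearized form: ln y = k·ln x + ln C. From the 4 transformed points,
Sums: Σln x = 4.3820, Σ(ln x)² = 7.3948, Σln y = 6.3936, Σln x·ln y = 11.6628.
Normal system: [[7.3948, 4.3820]; [4.3820, 4]]·[k, ln C]ᵀ = [11.6628, 6.3936]ᵀ.
Slope k = (n·Σln x·ln y − Σln x·Σln y)/(n·Σ(ln x)² − (Σln x)²) = (4·11.6628 − 4.3820·6.3936)/10.3771 = 1.79573; ln C = (Σln y − k·Σln x)/n = -0.36884, so C = exp(-0.36884) = 0.69154.

k = 1.796, C = 0.692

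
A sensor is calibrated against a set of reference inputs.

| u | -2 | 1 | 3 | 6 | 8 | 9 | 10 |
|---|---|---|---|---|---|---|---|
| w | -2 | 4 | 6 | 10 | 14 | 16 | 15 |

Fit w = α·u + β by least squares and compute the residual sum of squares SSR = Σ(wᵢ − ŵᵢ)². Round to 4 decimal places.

Sums needed: Σu·u = 295, Σu = 35, Σ1 = 7.
For Mᵀw: Σu·w = 492, Σw = 63.
So MᵀM·[α, β]ᵀ = Mᵀw: [[295, 35]; [35, 7]]·[α, β]ᵀ = [492, 63]ᵀ.
Determinant 295·7 − 35² = 840.
α = (492·7 − 35·63)/840 = 59/40; β = (295·63 − 35·492)/840 = 13/8.
Residuals: -27/40, 9/10, -1/20, -19/40, 23/40, 11/10, -11/8; SSR = 197/40.

SSR = 4.9250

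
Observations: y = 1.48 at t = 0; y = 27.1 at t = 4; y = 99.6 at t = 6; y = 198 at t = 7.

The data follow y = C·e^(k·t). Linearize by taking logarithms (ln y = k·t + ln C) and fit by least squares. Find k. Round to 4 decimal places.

Let Y = ln y. Fitting Y = k·t + ln C by least squares:
Σt = 17.0000, Σ(t)² = 101.0000, Σln y = 13.5810, Σt·ln y = 77.8230.
Equations: 101.0000·k + 17.0000·ln C = 77.8230;  17.0000·k + 4·ln C = 13.5810.
Slope k = (n·Σt·ln y − Σt·Σln y)/(n·Σ(t)² − (Σt)²) = (4·77.8230 − 17.0000·13.5810)/115.0000 = 0.69926; ln C = (Σln y − k·Σt)/n = 0.42340.

k = 0.6993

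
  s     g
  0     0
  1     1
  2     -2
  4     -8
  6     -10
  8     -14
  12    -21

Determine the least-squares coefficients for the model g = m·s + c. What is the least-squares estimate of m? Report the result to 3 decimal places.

Sums needed: Σs·s = 265, Σs = 33, Σ1 = 7.
Right-hand side: Σs·g = -459, Σg = -54.
Normal equations: [[265, 33]; [33, 7]]·[m, c]ᵀ = [-459, -54]ᵀ.
Determinant 265·7 − 33² = 766.
m = ((-459)·7 − 33·(-54))/766 = -1431/766; c = (265·(-54) − 33·(-459))/766 = 837/766.

m = -1.868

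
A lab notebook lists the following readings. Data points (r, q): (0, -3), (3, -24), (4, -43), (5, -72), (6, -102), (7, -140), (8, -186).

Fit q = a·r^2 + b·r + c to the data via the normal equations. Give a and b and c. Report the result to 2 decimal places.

a = -3.14, b = 2.28, c = -2.88

From the data, Σr^2·r^2 = 8755, Σr^2·r = 1287, Σr^2 = 199, Σr·r = 199, Σr = 33, Σ1 = 7.
Right-hand side: Σr^2·q = -25140, Σr·q = -3684, Σq = -570.
Row-reducing yields a = -23511/7483, b = 17097/7483, c = -3078/1069.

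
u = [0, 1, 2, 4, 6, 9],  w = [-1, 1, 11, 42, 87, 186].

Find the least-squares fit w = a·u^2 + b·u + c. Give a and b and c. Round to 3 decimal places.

XᵀX·[a, b, c]ᵀ = Xᵀw reads: 8130·a + 1018·b + 138·c = 18915;  1018·a + 138·b + 22·c = 2387;  138·a + 22·b + 6·c = 326.
(Σu^2·u^2 = 8130, Σu^2·u = 1018, Σu^2 = 138, Σu·u = 138, Σu = 22, Σ1 = 6, Σu^2·w = 18915, Σu·w = 2387, Σw = 326.)
Inverting the 3×3 Gram matrix, [a, b, c]ᵀ = [33331/16500, 15099/5500, -18101/8250]ᵀ.

a = 2.020, b = 2.745, c = -2.194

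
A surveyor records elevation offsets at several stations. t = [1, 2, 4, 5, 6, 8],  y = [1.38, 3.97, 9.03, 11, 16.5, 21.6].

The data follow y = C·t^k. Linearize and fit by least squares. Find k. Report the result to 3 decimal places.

k = 1.312

Let Y = ln y. Fitting Y = k·ln t + ln C by least squares:
Σln t = 7.5601, Σ(ln t)² = 12.5270, Σln y = 12.1754, Σln t·ln y = 19.2780.
Normal system: [[12.5270, 7.5601]; [7.5601, 6]]·[k, ln C]ᵀ = [19.2780, 12.1754]ᵀ.
Solving (det = 18.0074): k = 1.31176, ln C = 0.37639.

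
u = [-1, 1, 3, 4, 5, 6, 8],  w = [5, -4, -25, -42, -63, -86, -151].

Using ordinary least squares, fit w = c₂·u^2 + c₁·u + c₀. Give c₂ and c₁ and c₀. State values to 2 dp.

With design matrix A, AᵀA = [[6356, 944, 152]; [944, 152, 26]; [152, 26, 7]] and Aᵀw = [-15231, -2291, -366]ᵀ.
Solving the 3×3 system (Gaussian elimination) gives c₂ = -87943/44436, c₁ = -144821/44436, c₀ = 20693/7406.

c₂ = -1.98, c₁ = -3.26, c₀ = 2.79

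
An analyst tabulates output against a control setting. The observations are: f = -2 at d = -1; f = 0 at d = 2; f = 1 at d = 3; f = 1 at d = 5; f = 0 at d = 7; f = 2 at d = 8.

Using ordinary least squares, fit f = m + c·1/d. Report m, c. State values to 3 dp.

m = 0.239, c = 1.887

The normal system AᵀA·[m, c]ᵀ = Aᵀf is [[6, 253/840]; [253/840, 1014049/705600]]·[m, c]ᵀ = [2, 167/60]ᵀ.
Δ = 6·(1014049/705600) − (253/840)² = 1204057/141120.
m = (2·(1014049/705600) − (253/840)·(167/60))/(1204057/141120) = 1436584/6020285; c = (6·(167/60) − (253/840)·2)/(1204057/141120) = 2271696/1204057.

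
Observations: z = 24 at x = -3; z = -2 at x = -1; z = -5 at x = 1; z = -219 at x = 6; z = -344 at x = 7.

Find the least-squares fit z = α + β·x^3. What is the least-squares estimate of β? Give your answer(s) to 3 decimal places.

Compute the Gram sums: Σ1 = 5, Σx^3 = 532, Σx^3·x^3 = 165036.
Right-hand side: Σz = -546, Σx^3·z = -165947.
So MᵀM·[α, β]ᵀ = Mᵀz: [[5, 532]; [532, 165036]]·[α, β]ᵀ = [-546, -165947]ᵀ.
Δ = 5·165036 − 532² = 542156.
α = ((-546)·165036 − 532·(-165947))/542156 = -456463/135539; β = (5·(-165947) − 532·(-546))/542156 = -539263/542156.

β = -0.995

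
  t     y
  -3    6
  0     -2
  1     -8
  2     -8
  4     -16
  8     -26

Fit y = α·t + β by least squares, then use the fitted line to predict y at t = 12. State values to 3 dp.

Forming MᵀM = [[94, 12]; [12, 6]] and Mᵀy = [-314, -54]ᵀ gives MᵀM·[α, β]ᵀ = Mᵀy.
Determinant 94·6 − 12² = 420.
α = ((-314)·6 − 12·(-54))/420 = -103/35; β = (94·(-54) − 12·(-314))/420 = -109/35.
At t = 12: ŷ = (-103/35)·(12) + (-109/35)·(1) = -269/7.

ŷ = -38.429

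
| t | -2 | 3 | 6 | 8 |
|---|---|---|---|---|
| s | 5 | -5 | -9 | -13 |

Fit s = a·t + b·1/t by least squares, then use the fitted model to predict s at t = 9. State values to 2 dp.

ŝ = -13.93

Normal-equation sums: Σt·t = 113, Σt·1/t = 4, Σ1/t·1/t = 233/576.
For Aᵀs: Σt·s = -183, Σ1/t·s = -175/24.
Normal equations: [[113, 4]; [4, 233/576]]·[a, b]ᵀ = [-183, -175/24]ᵀ.
Δ = 113·(233/576) − 4² = 17113/576.
a = ((-183)·(233/576) − 4·(-175/24))/(17113/576) = -25839/17113; b = (113·(-175/24) − 4·(-183))/(17113/576) = -52968/17113.
At t = 9: ŝ = (-25839/17113)·(9) + (-52968/17113)·(1/9) = -715309/51339.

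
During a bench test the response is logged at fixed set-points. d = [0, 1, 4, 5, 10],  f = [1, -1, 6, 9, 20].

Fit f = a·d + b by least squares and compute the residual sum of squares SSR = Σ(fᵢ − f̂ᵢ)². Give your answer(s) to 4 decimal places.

Setting ∂/∂a … = 0 gives: 142·a + 20·b = 268;  20·a + 5·b = 35.
det = 142·5 − 20² = 310.
a = (268·5 − 20·35)/310 = 64/31; b = (142·35 − 20·268)/310 = -39/31.
Residuals: 70/31, -56/31, -1, -2/31, 19/31; SSR = 302/31.

SSR = 9.7419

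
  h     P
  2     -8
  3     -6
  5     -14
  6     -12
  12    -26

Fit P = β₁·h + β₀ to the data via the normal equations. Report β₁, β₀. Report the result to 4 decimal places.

The normal system MᵀM·[β₁, β₀]ᵀ = MᵀP is [[218, 28]; [28, 5]]·[β₁, β₀]ᵀ = [-488, -66]ᵀ.
Δ = 218·5 − 28² = 306.
β₁ = ((-488)·5 − 28·(-66))/306 = -296/153; β₀ = (218·(-66) − 28·(-488))/306 = -362/153.

β₁ = -1.9346, β₀ = -2.3660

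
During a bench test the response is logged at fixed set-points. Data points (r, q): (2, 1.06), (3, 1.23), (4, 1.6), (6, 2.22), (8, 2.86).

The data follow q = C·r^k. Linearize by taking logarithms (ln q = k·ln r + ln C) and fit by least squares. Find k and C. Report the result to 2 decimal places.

k = 0.74, C = 0.59

Taking logs, ln q = k·ln r + ln C, so regress ln q on ln r.
Σln r = 7.0493, Σ(ln r)² = 11.1437, Σln q = 2.5836, Σln r·ln q = 4.5334.
Equations: 11.1437·k + 7.0493·ln C = 4.5334;  7.0493·k + 5·ln C = 2.5836.
Solving (det = 6.0265): k = 0.73918, ln C = -0.52541, so C = exp(-0.52541) = 0.59131.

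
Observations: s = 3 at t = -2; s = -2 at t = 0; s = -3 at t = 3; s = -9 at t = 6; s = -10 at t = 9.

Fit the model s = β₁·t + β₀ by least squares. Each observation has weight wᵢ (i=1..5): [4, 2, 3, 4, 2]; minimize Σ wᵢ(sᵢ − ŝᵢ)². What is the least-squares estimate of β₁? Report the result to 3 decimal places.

Sums needed: Σwᵢ·t·t = 349, Σwᵢ·t = 43, Σwᵢ·1 = 15.
Right-hand side: Σwᵢ·t·s = -447, Σwᵢ·s = -57.
Normal equations: [[349, 43]; [43, 15]]·[β₁, β₀]ᵀ = [-447, -57]ᵀ.
Determinant 349·15 − 43² = 3386.
β₁ = ((-447)·15 − 43·(-57))/3386 = -2127/1693; β₀ = (349·(-57) − 43·(-447))/3386 = -336/1693.

β₁ = -1.256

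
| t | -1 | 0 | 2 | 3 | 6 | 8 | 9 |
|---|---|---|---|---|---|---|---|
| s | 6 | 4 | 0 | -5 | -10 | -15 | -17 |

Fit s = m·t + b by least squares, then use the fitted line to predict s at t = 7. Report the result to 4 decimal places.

ŝ = -12.5943

From the data, Σt·t = 195, Σt = 27, Σ1 = 7.
For Mᵀs: Σt·s = -354, Σs = -37.
Normal equations: [[195, 27]; [27, 7]]·[m, b]ᵀ = [-354, -37]ᵀ.
Eliminating b: 7·(row 1) − 27·(row 2) gives 636·m = 7·(-354) − 27·(-37) = -1479, so m = -493/212.
Then b = ((-37) − 27·(-493/212))/7 = 781/212.
At t = 7: ŝ = (-493/212)·(7) + (781/212)·(1) = -1335/106.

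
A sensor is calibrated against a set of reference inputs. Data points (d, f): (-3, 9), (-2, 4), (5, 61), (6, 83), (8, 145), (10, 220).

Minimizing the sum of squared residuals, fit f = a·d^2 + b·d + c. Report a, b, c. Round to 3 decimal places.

Normal-equation sums: Σd^2·d^2 = 16114, Σd^2·d = 1818, Σd^2 = 238, Σd·d = 238, Σd = 24, Σ1 = 6.
Moment sums: Σd^2·f = 35890, Σd·f = 4128, Σf = 522.
Normal equations: [[16114, 1818, 238]; [1818, 238, 24]; [238, 24, 6]]·[a, b, c]ᵀ = [35890, 4128, 522]ᵀ.
Solving the 3×3 system (Gaussian elimination) gives a = 292116/148243, b = 348192/148243, c = -82895/148243.

a = 1.971, b = 2.349, c = -0.559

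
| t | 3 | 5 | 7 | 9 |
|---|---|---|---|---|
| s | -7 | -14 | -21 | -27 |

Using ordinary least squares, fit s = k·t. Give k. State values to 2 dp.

Compute the Gram sums: Σt·t = 164.
And Σt·s = -481.
Normal equations: [[164]]·[k]ᵀ = [-481]ᵀ.
k = (-481)/164 = -2.93293.

k = -2.93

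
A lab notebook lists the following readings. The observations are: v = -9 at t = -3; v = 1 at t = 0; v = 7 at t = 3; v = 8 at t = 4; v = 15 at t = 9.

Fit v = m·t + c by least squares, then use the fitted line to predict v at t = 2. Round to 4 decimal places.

Sums needed: Σt·t = 115, Σt = 13, Σ1 = 5.
Right-hand side: Σt·v = 215, Σv = 22.
So AᵀA·[m, c]ᵀ = Aᵀv: [[115, 13]; [13, 5]]·[m, c]ᵀ = [215, 22]ᵀ.
Δ = 115·5 − 13² = 406.
m = (215·5 − 13·22)/406 = 789/406; c = (115·22 − 13·215)/406 = -265/406.
At t = 2: v̂ = (789/406)·(2) + (-265/406)·(1) = 1313/406.

v̂ = 3.2340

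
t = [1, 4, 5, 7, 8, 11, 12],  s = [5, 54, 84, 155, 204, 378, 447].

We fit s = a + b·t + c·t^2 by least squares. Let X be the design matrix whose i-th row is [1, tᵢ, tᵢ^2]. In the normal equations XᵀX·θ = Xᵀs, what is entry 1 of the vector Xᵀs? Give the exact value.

1327

Entry 1 ↔ basis 1, so (Xᵀs)_{1} = Σᵢ sᵢ = (1)·(5) + (1)·(54) + (1)·(84) + (1)·(155) + (1)·(204) + (1)·(378) + (1)·(447) = 1327.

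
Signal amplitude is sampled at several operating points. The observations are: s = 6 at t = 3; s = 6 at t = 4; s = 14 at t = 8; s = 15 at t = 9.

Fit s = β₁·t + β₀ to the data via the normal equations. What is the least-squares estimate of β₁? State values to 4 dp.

Entries of XᵀX: Σt·t = 170, Σt = 24, Σ1 = 4.
For Xᵀs: Σt·s = 289, Σs = 41.
Normal equations: [[170, 24]; [24, 4]]·[β₁, β₀]ᵀ = [289, 41]ᵀ.
Eliminating β₀: 4·(row 1) − 24·(row 2) gives 104·β₁ = 4·289 − 24·41 = 172, so β₁ = 43/26.
Then β₀ = (41 − 24·(43/26))/4 = 17/52.

β₁ = 1.6538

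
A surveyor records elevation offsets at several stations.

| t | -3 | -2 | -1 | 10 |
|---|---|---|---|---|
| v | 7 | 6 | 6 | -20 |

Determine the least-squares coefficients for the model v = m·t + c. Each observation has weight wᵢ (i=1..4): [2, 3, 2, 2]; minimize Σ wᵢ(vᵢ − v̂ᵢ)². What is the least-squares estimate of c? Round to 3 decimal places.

XᵀWX·[m, c]ᵀ = XᵀWv reads: 232·m + 6·c = -490;  6·m + 9·c = 4.
(Σwᵢ·t·t = 232, Σwᵢ·t = 6, Σwᵢ·1 = 9, Σwᵢ·t·v = -490, Σwᵢ·v = 4.)
Eliminating c: 9·(row 1) − 6·(row 2) gives 2052·m = 9·(-490) − 6·4 = -4434, so m = -739/342.
Then c = (4 − 6·(-739/342))/9 = 967/513.

c = 1.885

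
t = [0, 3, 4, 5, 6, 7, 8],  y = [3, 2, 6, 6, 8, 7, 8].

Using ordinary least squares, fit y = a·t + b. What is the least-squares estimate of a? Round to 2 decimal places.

a = 0.75

From the data, Σt·t = 199, Σt = 33, Σ1 = 7.
For Xᵀy: Σt·y = 221, Σy = 40.
XᵀX·[a, b]ᵀ = Xᵀy becomes [[199, 33]; [33, 7]]·[a, b]ᵀ = [221, 40]ᵀ.
Eliminating b: 7·(row 1) − 33·(row 2) gives 304·a = 7·221 − 33·40 = 227, so a = 227/304.
Then b = (40 − 33·(227/304))/7 = 667/304.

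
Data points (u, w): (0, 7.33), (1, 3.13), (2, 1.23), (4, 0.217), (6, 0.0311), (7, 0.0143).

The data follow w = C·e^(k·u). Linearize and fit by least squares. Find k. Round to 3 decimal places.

k = -0.901

Let Y = ln w. Fitting Y = k·u + ln C by least squares:
AᵀA = [[106.0000, 20.0000]; [20.0000, 6]], rhs = [-55.1121, -5.9059]ᵀ  (here Σu = 20.0000, Σ(u)² = 106.0000, Σln w = -5.9059, Σu·ln w = -55.1121).
Slope k = (n·Σu·ln w − Σu·Σln w)/(n·Σ(u)² − (Σu)²) = (6·-55.1121 − 20.0000·-5.9059)/236.0000 = -0.90066; ln C = (Σln w − k·Σu)/n = 2.01788.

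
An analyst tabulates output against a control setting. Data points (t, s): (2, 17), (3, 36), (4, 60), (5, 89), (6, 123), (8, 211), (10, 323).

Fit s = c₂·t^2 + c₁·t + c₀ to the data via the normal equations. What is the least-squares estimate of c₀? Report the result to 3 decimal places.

c₀ = -0.480

Sums needed: Σt^2·t^2 = 16370, Σt^2·t = 1952, Σt^2 = 254, Σt·t = 254, Σt = 38, Σ1 = 7.
For Aᵀs: Σt^2·s = 53809, Σt·s = 6483, Σs = 859.
Row-reducing yields c₂ = 130175/44898, c₁ = 148783/44898, c₀ = -513/1069.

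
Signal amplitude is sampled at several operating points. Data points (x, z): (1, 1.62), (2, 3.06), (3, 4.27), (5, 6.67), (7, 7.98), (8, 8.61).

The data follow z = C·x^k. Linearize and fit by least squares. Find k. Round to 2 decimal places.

k = 0.81

With ln zᵢ as the transformed response and ln xᵢ as the regressor:
Σln x = 7.4265, Σ(ln x)² = 12.3883, Σln z = 9.1799, Σln x·ln z = 13.9425.
Equations: 12.3883·k + 7.4265·ln C = 13.9425;  7.4265·k + 6·ln C = 9.1799.
Δ = 12.3883·6 − (7.4265)² = 19.1764; k = (13.9425·6 − 7.4265·9.1799)/19.1764 = 0.80723, ln C = (12.3883·9.1799 − 7.4265·13.9425)/19.1764 = 0.53083.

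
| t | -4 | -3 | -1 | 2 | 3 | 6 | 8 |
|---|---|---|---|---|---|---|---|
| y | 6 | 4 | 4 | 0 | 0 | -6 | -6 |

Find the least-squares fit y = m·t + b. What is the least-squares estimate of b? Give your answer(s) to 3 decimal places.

b = 1.927

AᵀA·[m, b]ᵀ = Aᵀy reads: 139·m + 11·b = -124;  11·m + 7·b = 2.
(Σt·t = 139, Σt = 11, Σ1 = 7, Σt·y = -124, Σy = 2.)
Eliminating b: 7·(row 1) − 11·(row 2) gives 852·m = 7·(-124) − 11·2 = -890, so m = -445/426.
Then b = (2 − 11·(-445/426))/7 = 821/426.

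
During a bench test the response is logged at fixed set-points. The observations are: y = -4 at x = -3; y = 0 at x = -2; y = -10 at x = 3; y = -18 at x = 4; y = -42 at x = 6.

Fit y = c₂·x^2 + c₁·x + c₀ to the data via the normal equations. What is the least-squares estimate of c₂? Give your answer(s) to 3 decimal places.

Sums needed: Σx^2·x^2 = 1730, Σx^2·x = 272, Σx^2 = 74, Σx·x = 74, Σx = 8, Σ1 = 5.
And Σx^2·y = -1926, Σx·y = -342, Σy = -74.
Row-reducing yields c₂ = -6875/6357, c₁ = -5971/6357, c₀ = 5740/2119.

c₂ = -1.081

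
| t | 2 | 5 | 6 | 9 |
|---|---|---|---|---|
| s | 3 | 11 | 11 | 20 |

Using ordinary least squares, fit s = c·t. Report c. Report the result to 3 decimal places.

The normal equations are: 146·c = 307.
(Σt·t = 146, Σt·s = 307.)
Hence c = 307 / 146 ≈ 2.10274.

c = 2.103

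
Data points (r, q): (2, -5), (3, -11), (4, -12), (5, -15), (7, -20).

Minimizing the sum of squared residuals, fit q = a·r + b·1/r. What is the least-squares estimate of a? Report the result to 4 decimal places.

a = -2.9368

Setting ∂/∂a … = 0 gives: 103·a + 5·b = -306;  5·a + (85381/176400)·b = -631/42.
Determinant 103·(85381/176400) − 5² = 4384243/176400.
a = ((-306)·(85381/176400) − 5·(-631/42))/(4384243/176400) = -12875586/4384243; b = (103·(-631/42) − 5·(-306))/(4384243/176400) = -3078600/4384243.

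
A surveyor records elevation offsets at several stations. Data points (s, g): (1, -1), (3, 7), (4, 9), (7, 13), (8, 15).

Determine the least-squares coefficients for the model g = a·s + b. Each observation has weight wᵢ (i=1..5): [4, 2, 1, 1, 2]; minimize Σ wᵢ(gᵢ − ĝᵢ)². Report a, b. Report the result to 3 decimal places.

a = 2.248, b = -2.119

MᵀWM·[a, b]ᵀ = MᵀWg reads: 215·a + 37·b = 405;  37·a + 10·b = 62.
Δ = 215·10 − 37² = 781.
a = (405·10 − 37·62)/781 = 1756/781; b = (215·62 − 37·405)/781 = -1655/781.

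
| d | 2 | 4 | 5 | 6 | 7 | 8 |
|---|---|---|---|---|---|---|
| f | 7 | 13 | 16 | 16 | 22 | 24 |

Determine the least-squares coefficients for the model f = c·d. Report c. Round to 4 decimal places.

Forming XᵀX = [[194]] and Xᵀf = [588]ᵀ gives XᵀX·[c]ᵀ = Xᵀf.
c = 588/194 = 3.03093.

c = 3.0309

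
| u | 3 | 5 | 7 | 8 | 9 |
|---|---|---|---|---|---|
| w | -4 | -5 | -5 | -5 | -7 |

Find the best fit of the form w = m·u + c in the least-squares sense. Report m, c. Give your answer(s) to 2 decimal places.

m = -0.37, c = -2.83

With design matrix M, MᵀM = [[228, 32]; [32, 5]] and Mᵀw = [-175, -26]ᵀ.
Eliminating c: 5·(row 1) − 32·(row 2) gives 116·m = 5·(-175) − 32·(-26) = -43, so m = -43/116.
Then c = ((-26) − 32·(-43/116))/5 = -82/29.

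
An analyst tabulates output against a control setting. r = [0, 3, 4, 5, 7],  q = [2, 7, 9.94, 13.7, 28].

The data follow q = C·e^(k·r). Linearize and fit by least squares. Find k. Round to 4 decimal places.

Linearized form: ln q = k·r + ln C. From the 5 transformed points,
XᵀX = [[99.0000, 19.0000]; [19.0000, 5]], rhs = [51.4364, 10.8852]ᵀ  (here Σr = 19.0000, Σ(r)² = 99.0000, Σln q = 10.8852, Σr·ln q = 51.4364).
Slope k = (n·Σr·ln q − Σr·Σln q)/(n·Σ(r)² − (Σr)²) = (5·51.4364 − 19.0000·10.8852)/134.0000 = 0.37584; ln C = (Σln q − k·Σr)/n = 0.74885.

k = 0.3758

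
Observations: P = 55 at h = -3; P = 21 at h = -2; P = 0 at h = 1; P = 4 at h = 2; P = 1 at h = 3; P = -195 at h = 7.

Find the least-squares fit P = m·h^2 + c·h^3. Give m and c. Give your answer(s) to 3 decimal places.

m = 3.097, c = -1.011

Setting ∂/∂m … = 0 gives: 2596·m + 16808·c = -8951;  16808·m + 119236·c = -68479.
(Σh^2·h^2 = 2596, Σh^2·h^3 = 16808, Σh^3·h^3 = 119236, Σh^2·P = -8951, Σh^3·P = -68479.)
Eliminating c: 119236·(row 1) − 16808·(row 2) gives 27027792·m = 119236·(-8951) − 16808·(-68479) = 83713596, so m = 6976133/2252316.
Then c = ((-68479) − 16808·(6976133/2252316))/119236 = -206993/204756.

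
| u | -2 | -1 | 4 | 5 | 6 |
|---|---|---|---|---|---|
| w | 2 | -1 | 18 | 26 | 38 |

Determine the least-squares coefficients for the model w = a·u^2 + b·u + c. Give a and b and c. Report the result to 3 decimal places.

a = 0.957, b = 0.700, c = -0.768

From the data, Σu^2·u^2 = 2194, Σu^2·u = 396, Σu^2 = 82, Σu·u = 82, Σu = 12, Σ1 = 5.
For Xᵀw: Σu^2·w = 2313, Σu·w = 427, Σw = 83.
Inverting the 3×3 Gram matrix, [a, b, c]ᵀ = [13145/13742, 9623/13742, -5278/6871]ᵀ.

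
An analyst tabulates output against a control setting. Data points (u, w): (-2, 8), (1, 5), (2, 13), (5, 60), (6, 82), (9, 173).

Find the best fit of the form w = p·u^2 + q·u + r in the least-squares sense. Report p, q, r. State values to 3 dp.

Setting ∂/∂p … = 0 gives: 8515·p + 1071·q + 151·r = 18554;  1071·p + 151·q + 21·r = 2364;  151·p + 21·q + 6·r = 341.
(Σu^2·u^2 = 8515, Σu^2·u = 1071, Σu^2 = 151, Σu·u = 151, Σu = 21, Σ1 = 6, Σu^2·w = 18554, Σu·w = 2364, Σw = 341.)
Row-reducing yields p = 667/344, q = 81609/53320, r = 71433/26660.

p = 1.939, q = 1.531, r = 2.679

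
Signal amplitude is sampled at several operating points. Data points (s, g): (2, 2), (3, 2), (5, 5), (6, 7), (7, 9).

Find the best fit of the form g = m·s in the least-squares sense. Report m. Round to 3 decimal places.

Entries of AᵀA: Σs·s = 123.
And Σs·g = 140.
So AᵀA·[m]ᵀ = Aᵀg: [[123]]·[m]ᵀ = [140]ᵀ.
m = 140/123 = 1.13821.

m = 1.138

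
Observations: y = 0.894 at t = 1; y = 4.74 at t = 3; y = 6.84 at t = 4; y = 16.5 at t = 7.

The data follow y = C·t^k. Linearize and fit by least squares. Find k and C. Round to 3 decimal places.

k = 1.492, C = 0.895

Linearized form: ln y = k·ln t + ln C. From the 4 transformed points,
Over the data: Σln t = 4.4308, Σ(ln t)² = 6.9153, Σln y = 6.1701, Σln t·ln y = 9.8301.
Normal system: [[6.9153, 4.4308]; [4.4308, 4]]·[k, ln C]ᵀ = [9.8301, 6.1701]ᵀ.
Solving (det = 8.0292): k = 1.49228, ln C = -0.11047, so C = exp(-0.11047) = 0.89542.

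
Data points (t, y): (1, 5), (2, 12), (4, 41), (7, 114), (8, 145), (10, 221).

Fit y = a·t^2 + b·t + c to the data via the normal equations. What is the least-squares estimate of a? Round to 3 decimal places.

Forming XᵀX = [[16770, 1928, 234]; [1928, 234, 32]; [234, 32, 6]] and Xᵀy = [37675, 4361, 538]ᵀ gives XᵀX·[a, b, c]ᵀ = Xᵀy.
Inverting the 3×3 Gram matrix, [a, b, c]ᵀ = [4289/2172, 851/362, 253/2172]ᵀ.

a = 1.975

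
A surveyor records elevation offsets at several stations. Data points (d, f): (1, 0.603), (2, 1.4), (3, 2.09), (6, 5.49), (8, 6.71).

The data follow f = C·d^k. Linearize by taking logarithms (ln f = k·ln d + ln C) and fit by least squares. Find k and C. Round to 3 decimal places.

Let Y = ln f. Fitting Y = k·ln d + ln C by least squares:
Σln d = 5.6630, Σ(ln d)² = 9.2219, Σln f = 4.1743, Σln d·ln f = 8.0527.
Equations: 9.2219·k + 5.6630·ln C = 8.0527;  5.6630·k + 5·ln C = 4.1743.
Slope k = (n·Σln d·ln f − Σln d·Σln f)/(n·Σ(ln d)² − (Σln d)²) = (5·8.0527 − 5.6630·4.1743)/14.0403 = 1.18407; ln C = (Σln f − k·Σln d)/n = -0.50620, so C = exp(-0.50620) = 0.60278.

k = 1.184, C = 0.603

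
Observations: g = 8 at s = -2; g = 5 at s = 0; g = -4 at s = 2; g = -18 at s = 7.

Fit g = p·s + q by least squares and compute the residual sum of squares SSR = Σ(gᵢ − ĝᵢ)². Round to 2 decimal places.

Compute the Gram sums: Σs·s = 57, Σs = 7, Σ1 = 4.
Moment sums: Σs·g = -150, Σg = -9.
det = 57·4 − 7² = 179.
p = ((-150)·4 − 7·(-9))/179 = -3; q = (57·(-9) − 7·(-150))/179 = 3.
Residuals: -1, 2, -1, 0; SSR = 6.

SSR = 6.00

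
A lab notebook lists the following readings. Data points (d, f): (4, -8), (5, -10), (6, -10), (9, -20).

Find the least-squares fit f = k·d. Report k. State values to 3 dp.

With design matrix X, XᵀX = [[158]] and Xᵀf = [-322]ᵀ.
Hence k = -322 / 158 ≈ -2.03797.

k = -2.038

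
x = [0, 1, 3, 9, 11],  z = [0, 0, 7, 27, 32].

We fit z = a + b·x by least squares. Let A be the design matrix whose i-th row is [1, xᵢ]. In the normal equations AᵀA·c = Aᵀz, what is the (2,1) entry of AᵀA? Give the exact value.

24

Row 2 ↔ basis x, column 1 ↔ basis 1, so (AᵀA)_{2,1} = Σᵢ x = (0)·(1) + (1)·(1) + (3)·(1) + (9)·(1) + (11)·(1) = 24.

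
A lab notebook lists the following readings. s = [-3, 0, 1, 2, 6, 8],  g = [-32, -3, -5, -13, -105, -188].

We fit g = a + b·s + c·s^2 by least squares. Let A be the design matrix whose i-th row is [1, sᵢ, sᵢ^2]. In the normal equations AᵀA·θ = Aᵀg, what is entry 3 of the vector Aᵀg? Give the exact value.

Entry 3 ↔ basis s^2, so (Aᵀg)_{3} = Σᵢ (s^2)·gᵢ = (9)·(-32) + (0)·(-3) + (1)·(-5) + (4)·(-13) + (36)·(-105) + (64)·(-188) = -16157.

-16157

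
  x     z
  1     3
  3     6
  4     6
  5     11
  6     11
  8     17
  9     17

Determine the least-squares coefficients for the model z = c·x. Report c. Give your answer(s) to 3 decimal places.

The normal equations are: 232·c = 455.
c = 455/232 = 1.96121.

c = 1.961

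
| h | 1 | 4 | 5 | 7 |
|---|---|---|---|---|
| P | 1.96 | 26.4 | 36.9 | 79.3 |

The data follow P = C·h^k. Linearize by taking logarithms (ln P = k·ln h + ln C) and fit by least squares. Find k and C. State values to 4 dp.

k = 1.8778, C = 1.9389

Taking logs, ln P = k·ln h + ln C, so regress ln P on ln h.
XᵀX = [[8.2987, 4.9416]; [4.9416, 4]], rhs = [18.8550, 11.9278]ᵀ  (here Σln h = 4.9416, Σ(ln h)² = 8.2987, Σln P = 11.9278, Σln h·ln P = 18.8550).
Slope k = (n·Σln h·ln P − Σln h·Σln P)/(n·Σ(ln h)² − (Σln h)²) = (4·18.8550 − 4.9416·11.9278)/8.7748 = 1.87777; ln C = (Σln P − k·Σln h)/n = 0.66212, so C = exp(0.66212) = 1.93890.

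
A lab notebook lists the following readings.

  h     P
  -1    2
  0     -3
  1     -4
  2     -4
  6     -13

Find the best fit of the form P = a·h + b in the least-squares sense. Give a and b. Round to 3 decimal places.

The normal system XᵀX·[a, b]ᵀ = XᵀP is [[42, 8]; [8, 5]]·[a, b]ᵀ = [-92, -22]ᵀ.
Δ = 42·5 − 8² = 146.
a = ((-92)·5 − 8·(-22))/146 = -142/73; b = (42·(-22) − 8·(-92))/146 = -94/73.

a = -1.945, b = -1.288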